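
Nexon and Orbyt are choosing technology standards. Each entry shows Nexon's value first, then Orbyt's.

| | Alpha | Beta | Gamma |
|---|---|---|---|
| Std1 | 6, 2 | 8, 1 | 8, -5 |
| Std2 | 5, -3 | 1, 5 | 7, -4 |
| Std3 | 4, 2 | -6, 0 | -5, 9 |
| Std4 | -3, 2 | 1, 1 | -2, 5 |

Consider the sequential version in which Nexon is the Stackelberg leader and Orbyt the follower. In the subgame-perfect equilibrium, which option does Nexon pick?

Std1

Solve by backward induction (Nexon leads).
- Std1: BR = Alpha, leader payoff 6.
- Std2: BR = Beta, leader payoff 1.
- Std3: BR = Gamma, leader payoff -5.
- Std4: BR = Gamma, leader payoff -2.
Maximizing over 6, 1, -5, -2, Nexon chooses Std1. Subgame-perfect outcome: (Std1, Alpha) with payoffs (6, 2).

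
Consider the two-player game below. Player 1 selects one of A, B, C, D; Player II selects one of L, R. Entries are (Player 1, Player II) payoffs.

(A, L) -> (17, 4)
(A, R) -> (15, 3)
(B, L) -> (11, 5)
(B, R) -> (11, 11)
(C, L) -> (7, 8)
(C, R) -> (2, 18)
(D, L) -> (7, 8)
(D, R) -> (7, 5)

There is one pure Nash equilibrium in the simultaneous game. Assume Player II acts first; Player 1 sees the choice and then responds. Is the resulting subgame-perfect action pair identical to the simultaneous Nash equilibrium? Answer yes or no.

Work backward from Player 1's decision.
- L: BR = A, leader payoff 4.
- R: BR = A, leader payoff 3.
Maximizing over 4, 3, Player II chooses L. Subgame-perfect outcome: (A, L) with payoffs (17, 4).
Now find the simultaneous Nash equilibrium.
Player 1's best replies: L→A; R→A.
Player II's best replies: A→L; B→R; C→R; D→L.
Only (A, L) has each player best-responding; Nash payoffs (17, 4).
Sequential outcome (A, L) coincides with the Nash profile (A, L).

yes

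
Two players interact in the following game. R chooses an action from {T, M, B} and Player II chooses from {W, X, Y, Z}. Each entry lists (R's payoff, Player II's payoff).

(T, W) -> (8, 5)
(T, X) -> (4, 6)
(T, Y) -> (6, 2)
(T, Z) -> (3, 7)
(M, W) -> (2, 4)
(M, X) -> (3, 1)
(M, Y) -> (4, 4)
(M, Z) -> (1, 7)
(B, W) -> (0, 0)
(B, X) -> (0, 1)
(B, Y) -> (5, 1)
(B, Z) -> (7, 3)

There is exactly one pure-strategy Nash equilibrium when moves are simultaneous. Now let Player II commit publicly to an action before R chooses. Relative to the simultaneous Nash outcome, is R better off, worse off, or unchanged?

worse off

Work backward from R's decision.
- W → R plays T (best of 8, 2, 0); Player II gets 5.
- X → R plays T (best of 4, 3, 0); Player II gets 6.
- Y → R plays T (best of 6, 4, 5); Player II gets 2.
- Z → R plays B (best of 3, 1, 7); Player II gets 3.
Among 5, 6, 2, 3, the best is 6 at X. Subgame-perfect outcome: (T, X) with payoffs (4, 6).
For the simultaneous game, intersect best replies.
R's best replies: W→T; X→T; Y→T; Z→B.
Player II's best replies: T→Z; M→Z; B→Z.
The unique mutual best reply is (B, Z), giving (7, 3).
R earns 4 sequentially versus 7 at the Nash outcome: worse off.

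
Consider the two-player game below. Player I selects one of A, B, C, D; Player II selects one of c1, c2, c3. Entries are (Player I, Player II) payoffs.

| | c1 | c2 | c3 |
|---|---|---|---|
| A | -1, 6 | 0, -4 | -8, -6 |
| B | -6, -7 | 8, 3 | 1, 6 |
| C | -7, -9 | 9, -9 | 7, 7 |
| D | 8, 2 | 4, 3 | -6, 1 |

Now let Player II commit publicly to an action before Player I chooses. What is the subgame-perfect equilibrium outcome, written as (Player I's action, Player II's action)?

Work backward from Player I's decision.
- c1 → Player I plays D (best of -1, -6, -7, 8); Player II gets 2.
- c2 → Player I plays C (best of 0, 8, 9, 4); Player II gets -9.
- c3 → Player I plays C (best of -8, 1, 7, -6); Player II gets 7.
Maximizing over 2, -9, 7, Player II chooses c3. Subgame-perfect outcome: (C, c3) with payoffs (7, 7).

(C, c3)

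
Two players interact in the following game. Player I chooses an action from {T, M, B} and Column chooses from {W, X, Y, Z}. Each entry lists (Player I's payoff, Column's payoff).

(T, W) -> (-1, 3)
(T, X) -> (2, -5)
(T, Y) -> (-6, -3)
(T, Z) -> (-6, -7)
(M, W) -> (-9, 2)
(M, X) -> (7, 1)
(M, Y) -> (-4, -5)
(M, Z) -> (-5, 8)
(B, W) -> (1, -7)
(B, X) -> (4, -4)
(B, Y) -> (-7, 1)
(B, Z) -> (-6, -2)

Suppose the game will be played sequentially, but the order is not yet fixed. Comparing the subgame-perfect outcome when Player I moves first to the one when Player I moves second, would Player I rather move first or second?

first

If Player I leads: Column's best replies are T→W, M→Z, B→Y; Player I's induced payoffs -1, -5, -7; outcome (T, W), payoffs (-1, 3).
If Column leads: Player I's best replies are W→B, X→M, Y→M, Z→M; Column's induced payoffs -7, 1, -5, 8; outcome (M, Z), payoffs (-5, 8).
Player I gets -1 moving first and -5 moving second, so Player I prefers to move first.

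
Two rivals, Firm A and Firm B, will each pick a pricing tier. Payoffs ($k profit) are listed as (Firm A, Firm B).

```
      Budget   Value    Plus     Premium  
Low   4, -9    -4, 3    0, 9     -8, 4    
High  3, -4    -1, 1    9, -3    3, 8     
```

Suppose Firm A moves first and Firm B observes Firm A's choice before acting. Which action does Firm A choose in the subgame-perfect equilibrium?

High

Work backward from Firm B's decision.
- Low: BR = Plus, leader payoff 0.
- High: BR = Premium, leader payoff 3.
Maximizing over 0, 3, Firm A chooses High. Subgame-perfect outcome: (High, Premium) with payoffs (3, 8).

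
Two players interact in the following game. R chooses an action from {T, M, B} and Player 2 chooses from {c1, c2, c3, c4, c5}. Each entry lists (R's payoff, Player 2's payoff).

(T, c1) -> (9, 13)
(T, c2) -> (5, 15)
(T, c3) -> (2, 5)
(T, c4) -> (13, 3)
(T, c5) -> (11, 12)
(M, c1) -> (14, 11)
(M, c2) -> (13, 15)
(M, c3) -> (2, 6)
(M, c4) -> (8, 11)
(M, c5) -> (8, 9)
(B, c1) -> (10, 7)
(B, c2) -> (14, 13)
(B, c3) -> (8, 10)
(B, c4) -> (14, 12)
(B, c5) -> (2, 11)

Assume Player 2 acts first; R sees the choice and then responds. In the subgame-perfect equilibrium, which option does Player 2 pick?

c2

Solve by backward induction (Player 2 leads).
- c1: R compares 9, 14, 10 and picks M; Player 2 would get 11.
- c2: R compares 5, 13, 14 and picks B; Player 2 would get 13.
- c3: R compares 2, 2, 8 and picks B; Player 2 would get 10.
- c4: R compares 13, 8, 14 and picks B; Player 2 would get 12.
- c5: R compares 11, 8, 2 and picks T; Player 2 would get 12.
Maximizing over 11, 13, 10, 12, 12, Player 2 chooses c2. Subgame-perfect outcome: (B, c2) with payoffs (14, 13).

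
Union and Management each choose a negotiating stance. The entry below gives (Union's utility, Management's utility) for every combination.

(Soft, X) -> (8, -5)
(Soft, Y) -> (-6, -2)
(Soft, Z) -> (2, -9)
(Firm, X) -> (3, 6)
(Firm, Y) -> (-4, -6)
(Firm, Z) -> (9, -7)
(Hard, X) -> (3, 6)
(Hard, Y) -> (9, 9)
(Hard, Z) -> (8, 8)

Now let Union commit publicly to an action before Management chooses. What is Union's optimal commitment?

Hard

Solve by backward induction (Union leads).
- Soft: Management compares -5, -2, -9 and picks Y; Union would get -6.
- Firm: Management compares 6, -6, -7 and picks X; Union would get 3.
- Hard: Management compares 6, 9, 8 and picks Y; Union would get 9.
Union's induced payoffs are -6, 3, 9, so Union commits to Hard. Subgame-perfect outcome: (Hard, Y) with payoffs (9, 9).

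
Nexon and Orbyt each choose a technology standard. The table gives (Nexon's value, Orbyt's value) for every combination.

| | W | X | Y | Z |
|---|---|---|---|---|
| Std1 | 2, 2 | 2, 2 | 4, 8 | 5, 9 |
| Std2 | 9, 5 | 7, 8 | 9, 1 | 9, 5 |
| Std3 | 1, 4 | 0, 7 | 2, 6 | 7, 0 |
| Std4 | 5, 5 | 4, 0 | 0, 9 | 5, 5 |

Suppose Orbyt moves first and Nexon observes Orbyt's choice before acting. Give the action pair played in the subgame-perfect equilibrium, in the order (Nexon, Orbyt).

(Std2, X)

Nexon best-responds to each possible Orbyt move:
- W → Nexon plays Std2 (best of 2, 9, 1, 5); Orbyt gets 5.
- X → Nexon plays Std2 (best of 2, 7, 0, 4); Orbyt gets 8.
- Y → Nexon plays Std2 (best of 4, 9, 2, 0); Orbyt gets 1.
- Z → Nexon plays Std2 (best of 5, 9, 7, 5); Orbyt gets 5.
Among 5, 8, 1, 5, the best is 8 at X. Subgame-perfect outcome: (Std2, X) with payoffs (7, 8).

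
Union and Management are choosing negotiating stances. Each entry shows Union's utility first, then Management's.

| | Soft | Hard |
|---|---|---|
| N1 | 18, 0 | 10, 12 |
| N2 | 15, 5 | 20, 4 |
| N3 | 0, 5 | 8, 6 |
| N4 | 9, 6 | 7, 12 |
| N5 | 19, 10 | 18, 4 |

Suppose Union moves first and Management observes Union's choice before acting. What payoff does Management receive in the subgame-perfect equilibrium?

10

Management best-responds to each possible Union move:
- N1: BR = Hard, leader payoff 10.
- N2: BR = Soft, leader payoff 15.
- N3: BR = Hard, leader payoff 8.
- N4: BR = Hard, leader payoff 7.
- N5: BR = Soft, leader payoff 19.
Among 10, 15, 8, 7, 19, the best is 19 at N5. Subgame-perfect outcome: (N5, Soft) with payoffs (19, 10).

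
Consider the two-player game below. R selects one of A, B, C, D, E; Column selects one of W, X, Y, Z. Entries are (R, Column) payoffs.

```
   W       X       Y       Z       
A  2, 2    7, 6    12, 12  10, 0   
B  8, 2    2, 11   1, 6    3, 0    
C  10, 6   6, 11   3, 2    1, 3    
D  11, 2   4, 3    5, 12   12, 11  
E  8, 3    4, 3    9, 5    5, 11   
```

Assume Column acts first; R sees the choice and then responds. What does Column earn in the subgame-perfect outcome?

Work backward from R's decision.
- W: R compares 2, 8, 10, 11, 8 and picks D; Column would get 2.
- X: R compares 7, 2, 6, 4, 4 and picks A; Column would get 6.
- Y: R compares 12, 1, 3, 5, 9 and picks A; Column would get 12.
- Z: R compares 10, 3, 1, 12, 5 and picks D; Column would get 11.
Maximizing over 2, 6, 12, 11, Column chooses Y. Subgame-perfect outcome: (A, Y) with payoffs (12, 12).

12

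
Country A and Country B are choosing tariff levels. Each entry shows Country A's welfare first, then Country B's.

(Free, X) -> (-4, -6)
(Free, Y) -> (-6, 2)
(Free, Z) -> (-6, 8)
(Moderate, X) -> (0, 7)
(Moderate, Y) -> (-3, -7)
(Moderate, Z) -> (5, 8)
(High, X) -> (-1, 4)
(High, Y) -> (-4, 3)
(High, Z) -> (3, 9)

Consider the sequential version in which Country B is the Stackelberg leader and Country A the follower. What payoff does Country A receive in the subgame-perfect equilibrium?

Work backward from Country A's decision.
- X: Country A compares -4, 0, -1 and picks Moderate; Country B would get 7.
- Y: Country A compares -6, -3, -4 and picks Moderate; Country B would get -7.
- Z: Country A compares -6, 5, 3 and picks Moderate; Country B would get 8.
Country B's induced payoffs are 7, -7, 8, so Country B commits to Z. Subgame-perfect outcome: (Moderate, Z) with payoffs (5, 8).

5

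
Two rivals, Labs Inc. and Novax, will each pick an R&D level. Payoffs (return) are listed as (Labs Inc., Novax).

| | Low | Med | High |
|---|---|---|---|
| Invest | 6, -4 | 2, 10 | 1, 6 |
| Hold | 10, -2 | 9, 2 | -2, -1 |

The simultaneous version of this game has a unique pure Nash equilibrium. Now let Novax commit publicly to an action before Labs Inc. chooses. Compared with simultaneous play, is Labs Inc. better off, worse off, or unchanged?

Labs Inc. best-responds to each possible Novax move:
- Low: BR = Hold, leader payoff -2.
- Med: BR = Hold, leader payoff 2.
- High: BR = Invest, leader payoff 6.
Maximizing over -2, 2, 6, Novax chooses High. Subgame-perfect outcome: (Invest, High) with payoffs (1, 6).
Now find the simultaneous Nash equilibrium.
Labs Inc.'s best replies: Low→Hold; Med→Hold; High→Invest.
Novax's best replies: Invest→Med; Hold→Med.
Only (Hold, Med) has each player best-responding; Nash payoffs (9, 2).
Labs Inc. earns 1 sequentially versus 9 at the Nash outcome: worse off.

worse off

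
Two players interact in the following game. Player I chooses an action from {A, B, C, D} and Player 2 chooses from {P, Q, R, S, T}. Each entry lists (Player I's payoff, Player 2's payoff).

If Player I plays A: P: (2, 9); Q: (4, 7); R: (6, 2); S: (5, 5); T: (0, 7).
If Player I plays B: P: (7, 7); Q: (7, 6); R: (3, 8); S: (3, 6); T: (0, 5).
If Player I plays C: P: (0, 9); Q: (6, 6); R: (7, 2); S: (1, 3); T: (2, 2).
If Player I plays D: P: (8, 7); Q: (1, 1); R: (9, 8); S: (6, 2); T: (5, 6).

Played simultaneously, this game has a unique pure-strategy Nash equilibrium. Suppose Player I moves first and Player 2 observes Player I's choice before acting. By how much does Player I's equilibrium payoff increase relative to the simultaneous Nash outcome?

Backward induction with Player I moving first.
- A: Player 2 compares 9, 7, 2, 5, 7 and picks P; Player I would get 2.
- B: Player 2 compares 7, 6, 8, 6, 5 and picks R; Player I would get 3.
- C: Player 2 compares 9, 6, 2, 3, 2 and picks P; Player I would get 0.
- D: Player 2 compares 7, 1, 8, 2, 6 and picks R; Player I would get 9.
Among 2, 3, 0, 9, the best is 9 at D. Subgame-perfect outcome: (D, R) with payoffs (9, 8).
Under simultaneous play:
Player I's best replies: P→D; Q→B; R→D; S→D; T→D.
Player 2's best replies: A→P; B→R; C→P; D→R.
Only (D, R) has each player best-responding; Nash payoffs (9, 8).
Player I's commitment gain: 9 − 9 = 0.

0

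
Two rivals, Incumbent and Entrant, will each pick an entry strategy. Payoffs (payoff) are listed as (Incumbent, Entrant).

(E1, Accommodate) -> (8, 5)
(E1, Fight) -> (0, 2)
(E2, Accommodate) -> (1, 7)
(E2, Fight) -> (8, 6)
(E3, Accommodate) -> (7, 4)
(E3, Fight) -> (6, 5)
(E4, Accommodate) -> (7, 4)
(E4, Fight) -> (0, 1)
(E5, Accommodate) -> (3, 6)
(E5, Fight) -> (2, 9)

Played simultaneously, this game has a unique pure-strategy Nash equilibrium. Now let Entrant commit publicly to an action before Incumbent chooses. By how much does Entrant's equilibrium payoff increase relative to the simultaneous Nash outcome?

1

Backward induction with Entrant moving first.
- Accommodate → Incumbent plays E1 (best of 8, 1, 7, 7, 3); Entrant gets 5.
- Fight → Incumbent plays E2 (best of 0, 8, 6, 0, 2); Entrant gets 6.
Among 5, 6, the best is 6 at Fight. Subgame-perfect outcome: (E2, Fight) with payoffs (8, 6).
Under simultaneous play:
Incumbent's best replies: Accommodate→E1; Fight→E2.
Entrant's best replies: E1→Accommodate; E2→Accommodate; E3→Fight; E4→Accommodate; E5→Fight.
The unique mutual best reply is (E1, Accommodate), giving (8, 5).
Entrant's commitment gain: 6 − 5 = 1.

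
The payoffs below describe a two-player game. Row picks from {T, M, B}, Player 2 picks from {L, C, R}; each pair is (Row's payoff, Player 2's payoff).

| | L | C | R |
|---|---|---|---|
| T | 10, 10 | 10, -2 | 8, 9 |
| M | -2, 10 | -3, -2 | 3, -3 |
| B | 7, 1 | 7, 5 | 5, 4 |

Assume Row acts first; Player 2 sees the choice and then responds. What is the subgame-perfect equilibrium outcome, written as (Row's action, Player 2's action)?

Work backward from Player 2's decision.
- T → Player 2 plays L (best of 10, -2, 9); Row gets 10.
- M → Player 2 plays L (best of 10, -2, -3); Row gets -2.
- B → Player 2 plays C (best of 1, 5, 4); Row gets 7.
Row's induced payoffs are 10, -2, 7, so Row commits to T. Subgame-perfect outcome: (T, L) with payoffs (10, 10).

(T, L)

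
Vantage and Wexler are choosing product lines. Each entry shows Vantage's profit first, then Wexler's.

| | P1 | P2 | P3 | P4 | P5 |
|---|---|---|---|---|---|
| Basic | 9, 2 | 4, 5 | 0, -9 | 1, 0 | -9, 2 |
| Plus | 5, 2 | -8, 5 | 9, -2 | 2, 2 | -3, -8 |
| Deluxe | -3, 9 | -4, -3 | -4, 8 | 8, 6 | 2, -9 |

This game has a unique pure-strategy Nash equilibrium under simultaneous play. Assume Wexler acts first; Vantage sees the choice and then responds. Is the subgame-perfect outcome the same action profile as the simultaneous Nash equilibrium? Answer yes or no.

Work backward from Vantage's decision.
- P1: BR = Basic, leader payoff 2.
- P2: BR = Basic, leader payoff 5.
- P3: BR = Plus, leader payoff -2.
- P4: BR = Deluxe, leader payoff 6.
- P5: BR = Deluxe, leader payoff -9.
Among 2, 5, -2, 6, -9, the best is 6 at P4. Subgame-perfect outcome: (Deluxe, P4) with payoffs (8, 6).
For the simultaneous game, intersect best replies.
Vantage's best replies: P1→Basic; P2→Basic; P3→Plus; P4→Deluxe; P5→Deluxe.
Wexler's best replies: Basic→P2; Plus→P2; Deluxe→P1.
Only (Basic, P2) has each player best-responding; Nash payoffs (4, 5).
Sequential outcome (Deluxe, P4) differs from the Nash profile (Basic, P2).

no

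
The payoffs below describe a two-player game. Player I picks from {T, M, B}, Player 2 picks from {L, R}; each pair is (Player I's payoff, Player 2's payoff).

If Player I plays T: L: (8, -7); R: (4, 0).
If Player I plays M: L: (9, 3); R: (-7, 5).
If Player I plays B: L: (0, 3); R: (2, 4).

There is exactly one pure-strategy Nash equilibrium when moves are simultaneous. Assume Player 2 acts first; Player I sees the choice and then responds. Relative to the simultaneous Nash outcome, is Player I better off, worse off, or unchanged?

Backward induction with Player 2 moving first.
- L → Player I plays M (best of 8, 9, 0); Player 2 gets 3.
- R → Player I plays T (best of 4, -7, 2); Player 2 gets 0.
Player 2's induced payoffs are 3, 0, so Player 2 commits to L. Subgame-perfect outcome: (M, L) with payoffs (9, 3).
For the simultaneous game, intersect best replies.
Player I's best replies: L→M; R→T.
Player 2's best replies: T→R; M→R; B→R.
Only (T, R) has each player best-responding; Nash payoffs (4, 0).
Player I earns 9 sequentially versus 4 at the Nash outcome: better off.

better off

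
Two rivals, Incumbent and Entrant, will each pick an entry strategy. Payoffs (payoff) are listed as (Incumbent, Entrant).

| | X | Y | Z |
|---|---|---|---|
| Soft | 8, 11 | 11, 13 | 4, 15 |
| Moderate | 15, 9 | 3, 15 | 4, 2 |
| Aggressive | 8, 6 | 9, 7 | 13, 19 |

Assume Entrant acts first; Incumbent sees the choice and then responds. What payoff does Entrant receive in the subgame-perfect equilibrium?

19

Incumbent best-responds to each possible Entrant move:
- X → Incumbent plays Moderate (best of 8, 15, 8); Entrant gets 9.
- Y → Incumbent plays Soft (best of 11, 3, 9); Entrant gets 13.
- Z → Incumbent plays Aggressive (best of 4, 4, 13); Entrant gets 19.
Entrant's induced payoffs are 9, 13, 19, so Entrant commits to Z. Subgame-perfect outcome: (Aggressive, Z) with payoffs (13, 19).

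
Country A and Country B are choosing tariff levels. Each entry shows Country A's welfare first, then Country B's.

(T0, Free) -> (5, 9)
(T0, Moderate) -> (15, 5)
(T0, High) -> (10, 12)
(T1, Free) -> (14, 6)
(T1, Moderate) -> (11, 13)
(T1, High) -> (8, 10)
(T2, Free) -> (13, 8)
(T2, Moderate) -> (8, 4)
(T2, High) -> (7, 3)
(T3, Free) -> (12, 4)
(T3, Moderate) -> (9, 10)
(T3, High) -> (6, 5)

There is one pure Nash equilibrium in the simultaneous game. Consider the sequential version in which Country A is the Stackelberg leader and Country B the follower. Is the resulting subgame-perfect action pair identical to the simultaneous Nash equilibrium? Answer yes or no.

no

Work backward from Country B's decision.
- T0: Country B compares 9, 5, 12 and picks High; Country A would get 10.
- T1: Country B compares 6, 13, 10 and picks Moderate; Country A would get 11.
- T2: Country B compares 8, 4, 3 and picks Free; Country A would get 13.
- T3: Country B compares 4, 10, 5 and picks Moderate; Country A would get 9.
Country A's induced payoffs are 10, 11, 13, 9, so Country A commits to T2. Subgame-perfect outcome: (T2, Free) with payoffs (13, 8).
Now find the simultaneous Nash equilibrium.
Country A's best replies: Free→T1; Moderate→T0; High→T0.
Country B's best replies: T0→High; T1→Moderate; T2→Free; T3→Moderate.
Only (T0, High) has each player best-responding; Nash payoffs (10, 12).
Sequential outcome (T2, Free) differs from the Nash profile (T0, High).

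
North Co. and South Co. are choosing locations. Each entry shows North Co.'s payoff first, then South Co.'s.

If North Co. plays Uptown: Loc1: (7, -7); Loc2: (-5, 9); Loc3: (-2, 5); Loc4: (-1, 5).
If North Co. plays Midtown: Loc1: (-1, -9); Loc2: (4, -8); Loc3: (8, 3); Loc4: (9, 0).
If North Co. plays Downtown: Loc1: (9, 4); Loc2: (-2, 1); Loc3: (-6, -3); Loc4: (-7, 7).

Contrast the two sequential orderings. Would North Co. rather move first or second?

second

If North Co. leads: South Co.'s best replies are Uptown→Loc2, Midtown→Loc3, Downtown→Loc4; North Co.'s induced payoffs -5, 8, -7; outcome (Midtown, Loc3), payoffs (8, 3).
If South Co. leads: North Co.'s best replies are Loc1→Downtown, Loc2→Midtown, Loc3→Midtown, Loc4→Midtown; South Co.'s induced payoffs 4, -8, 3, 0; outcome (Downtown, Loc1), payoffs (9, 4).
North Co. gets 8 moving first and 9 moving second, so North Co. prefers to move second.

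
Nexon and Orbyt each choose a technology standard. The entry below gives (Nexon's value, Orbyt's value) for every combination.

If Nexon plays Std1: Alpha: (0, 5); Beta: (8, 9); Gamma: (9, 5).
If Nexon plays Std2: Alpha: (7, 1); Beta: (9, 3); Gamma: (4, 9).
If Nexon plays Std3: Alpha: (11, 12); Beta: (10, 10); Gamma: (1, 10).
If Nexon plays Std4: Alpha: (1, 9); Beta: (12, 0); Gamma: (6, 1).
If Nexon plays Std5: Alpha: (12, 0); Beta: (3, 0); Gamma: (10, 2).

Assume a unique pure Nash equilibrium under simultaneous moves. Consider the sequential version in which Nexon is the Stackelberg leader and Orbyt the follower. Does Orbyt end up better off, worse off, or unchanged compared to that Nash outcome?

Orbyt best-responds to each possible Nexon move:
- Std1: Orbyt compares 5, 9, 5 and picks Beta; Nexon would get 8.
- Std2: Orbyt compares 1, 3, 9 and picks Gamma; Nexon would get 4.
- Std3: Orbyt compares 12, 10, 10 and picks Alpha; Nexon would get 11.
- Std4: Orbyt compares 9, 0, 1 and picks Alpha; Nexon would get 1.
- Std5: Orbyt compares 0, 0, 2 and picks Gamma; Nexon would get 10.
Maximizing over 8, 4, 11, 1, 10, Nexon chooses Std3. Subgame-perfect outcome: (Std3, Alpha) with payoffs (11, 12).
For the simultaneous game, intersect best replies.
Nexon's best replies: Alpha→Std5; Beta→Std4; Gamma→Std5.
Orbyt's best replies: Std1→Beta; Std2→Gamma; Std3→Alpha; Std4→Alpha; Std5→Gamma.
The unique mutual best reply is (Std5, Gamma), giving (10, 2).
Orbyt earns 12 sequentially versus 2 at the Nash outcome: better off.

better off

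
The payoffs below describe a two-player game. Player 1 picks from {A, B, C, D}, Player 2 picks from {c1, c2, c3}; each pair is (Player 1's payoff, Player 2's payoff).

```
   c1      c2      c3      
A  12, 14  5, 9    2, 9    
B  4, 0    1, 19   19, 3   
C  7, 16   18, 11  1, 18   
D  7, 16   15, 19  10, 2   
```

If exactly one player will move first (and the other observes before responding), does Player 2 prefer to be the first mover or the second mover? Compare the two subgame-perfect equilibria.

second

If Player 1 leads: Player 2's best replies are A→c1, B→c2, C→c3, D→c2; Player 1's induced payoffs 12, 1, 1, 15; outcome (D, c2), payoffs (15, 19).
If Player 2 leads: Player 1's best replies are c1→A, c2→C, c3→B; Player 2's induced payoffs 14, 11, 3; outcome (A, c1), payoffs (12, 14).
Player 2 gets 14 moving first and 19 moving second, so Player 2 prefers to move second.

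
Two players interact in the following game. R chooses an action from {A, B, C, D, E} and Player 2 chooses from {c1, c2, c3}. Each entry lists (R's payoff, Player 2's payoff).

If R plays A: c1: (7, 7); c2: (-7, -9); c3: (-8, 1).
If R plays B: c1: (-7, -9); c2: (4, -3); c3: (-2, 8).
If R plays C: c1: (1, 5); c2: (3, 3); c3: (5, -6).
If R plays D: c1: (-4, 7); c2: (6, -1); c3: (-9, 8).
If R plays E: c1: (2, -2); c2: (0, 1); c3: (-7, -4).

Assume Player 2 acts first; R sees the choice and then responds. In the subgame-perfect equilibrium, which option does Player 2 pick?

c1

R best-responds to each possible Player 2 move:
- c1 → R plays A (best of 7, -7, 1, -4, 2); Player 2 gets 7.
- c2 → R plays D (best of -7, 4, 3, 6, 0); Player 2 gets -1.
- c3 → R plays C (best of -8, -2, 5, -9, -7); Player 2 gets -6.
Player 2's induced payoffs are 7, -1, -6, so Player 2 commits to c1. Subgame-perfect outcome: (A, c1) with payoffs (7, 7).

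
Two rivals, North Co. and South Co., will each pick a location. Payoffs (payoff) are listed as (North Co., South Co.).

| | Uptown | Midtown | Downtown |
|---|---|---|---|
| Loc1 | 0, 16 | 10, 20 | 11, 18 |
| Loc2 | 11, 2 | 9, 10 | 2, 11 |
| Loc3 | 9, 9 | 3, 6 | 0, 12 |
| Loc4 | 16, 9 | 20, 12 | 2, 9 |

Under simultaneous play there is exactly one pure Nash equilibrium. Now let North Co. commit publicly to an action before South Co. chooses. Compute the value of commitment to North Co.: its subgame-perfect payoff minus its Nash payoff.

Solve by backward induction (North Co. leads).
- Loc1: South Co. compares 16, 20, 18 and picks Midtown; North Co. would get 10.
- Loc2: South Co. compares 2, 10, 11 and picks Downtown; North Co. would get 2.
- Loc3: South Co. compares 9, 6, 12 and picks Downtown; North Co. would get 0.
- Loc4: South Co. compares 9, 12, 9 and picks Midtown; North Co. would get 20.
North Co.'s induced payoffs are 10, 2, 0, 20, so North Co. commits to Loc4. Subgame-perfect outcome: (Loc4, Midtown) with payoffs (20, 12).
Under simultaneous play:
North Co.'s best replies: Uptown→Loc4; Midtown→Loc4; Downtown→Loc1.
South Co.'s best replies: Loc1→Midtown; Loc2→Downtown; Loc3→Downtown; Loc4→Midtown.
The unique mutual best reply is (Loc4, Midtown), giving (20, 12).
North Co.'s commitment gain: 20 − 20 = 0.

0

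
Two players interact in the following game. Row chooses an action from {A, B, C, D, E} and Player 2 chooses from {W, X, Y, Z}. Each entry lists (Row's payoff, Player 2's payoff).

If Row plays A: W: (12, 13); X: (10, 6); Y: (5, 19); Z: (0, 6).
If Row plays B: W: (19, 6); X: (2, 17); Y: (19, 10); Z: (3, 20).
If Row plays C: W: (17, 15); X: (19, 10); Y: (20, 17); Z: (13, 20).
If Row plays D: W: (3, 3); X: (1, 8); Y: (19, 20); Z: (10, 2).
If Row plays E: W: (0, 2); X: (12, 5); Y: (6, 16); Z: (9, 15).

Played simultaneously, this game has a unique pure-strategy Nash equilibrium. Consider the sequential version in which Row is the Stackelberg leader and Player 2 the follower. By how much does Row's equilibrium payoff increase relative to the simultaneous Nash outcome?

6

Backward induction with Row moving first.
- A → Player 2 plays Y (best of 13, 6, 19, 6); Row gets 5.
- B → Player 2 plays Z (best of 6, 17, 10, 20); Row gets 3.
- C → Player 2 plays Z (best of 15, 10, 17, 20); Row gets 13.
- D → Player 2 plays Y (best of 3, 8, 20, 2); Row gets 19.
- E → Player 2 plays Y (best of 2, 5, 16, 15); Row gets 6.
Row's induced payoffs are 5, 3, 13, 19, 6, so Row commits to D. Subgame-perfect outcome: (D, Y) with payoffs (19, 20).
For the simultaneous game, intersect best replies.
Row's best replies: W→B; X→C; Y→C; Z→C.
Player 2's best replies: A→Y; B→Z; C→Z; D→Y; E→Y.
Only (C, Z) has each player best-responding; Nash payoffs (13, 20).
Row's commitment gain: 19 − 13 = 6.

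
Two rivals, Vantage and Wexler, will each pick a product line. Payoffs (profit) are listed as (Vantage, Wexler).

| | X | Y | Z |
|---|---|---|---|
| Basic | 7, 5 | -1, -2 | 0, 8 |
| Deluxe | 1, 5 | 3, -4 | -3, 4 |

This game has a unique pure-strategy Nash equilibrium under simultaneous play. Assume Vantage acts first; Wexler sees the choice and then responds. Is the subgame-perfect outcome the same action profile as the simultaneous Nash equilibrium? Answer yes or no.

Solve by backward induction (Vantage leads).
- Basic: BR = Z, leader payoff 0.
- Deluxe: BR = X, leader payoff 1.
Among 0, 1, the best is 1 at Deluxe. Subgame-perfect outcome: (Deluxe, X) with payoffs (1, 5).
Under simultaneous play:
Vantage's best replies: X→Basic; Y→Deluxe; Z→Basic.
Wexler's best replies: Basic→Z; Deluxe→X.
The unique mutual best reply is (Basic, Z), giving (0, 8).
Sequential outcome (Deluxe, X) differs from the Nash profile (Basic, Z).

no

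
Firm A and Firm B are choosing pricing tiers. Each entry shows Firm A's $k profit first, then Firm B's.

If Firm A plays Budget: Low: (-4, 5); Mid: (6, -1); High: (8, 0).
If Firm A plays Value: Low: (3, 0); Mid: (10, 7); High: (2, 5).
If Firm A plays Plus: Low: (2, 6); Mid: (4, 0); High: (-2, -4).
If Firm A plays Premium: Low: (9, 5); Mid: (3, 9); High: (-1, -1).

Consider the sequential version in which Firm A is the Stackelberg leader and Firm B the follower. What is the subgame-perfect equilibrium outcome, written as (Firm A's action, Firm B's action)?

Backward induction with Firm A moving first.
- Budget: BR = Low, leader payoff -4.
- Value: BR = Mid, leader payoff 10.
- Plus: BR = Low, leader payoff 2.
- Premium: BR = Mid, leader payoff 3.
Maximizing over -4, 10, 2, 3, Firm A chooses Value. Subgame-perfect outcome: (Value, Mid) with payoffs (10, 7).

(Value, Mid)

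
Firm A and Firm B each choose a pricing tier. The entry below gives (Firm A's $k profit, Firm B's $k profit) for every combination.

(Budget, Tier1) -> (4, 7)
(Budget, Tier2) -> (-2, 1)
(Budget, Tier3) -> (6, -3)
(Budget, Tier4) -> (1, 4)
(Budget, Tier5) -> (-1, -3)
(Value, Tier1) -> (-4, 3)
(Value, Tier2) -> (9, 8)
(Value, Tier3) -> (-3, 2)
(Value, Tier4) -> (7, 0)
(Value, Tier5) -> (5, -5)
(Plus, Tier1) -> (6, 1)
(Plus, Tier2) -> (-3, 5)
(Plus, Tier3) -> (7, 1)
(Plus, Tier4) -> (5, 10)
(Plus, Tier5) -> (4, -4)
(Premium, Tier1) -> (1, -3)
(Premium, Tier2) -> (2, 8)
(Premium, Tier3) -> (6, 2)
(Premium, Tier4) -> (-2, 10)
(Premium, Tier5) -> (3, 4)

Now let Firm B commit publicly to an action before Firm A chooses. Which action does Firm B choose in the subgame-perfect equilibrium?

Tier2

Backward induction with Firm B moving first.
- Tier1 → Firm A plays Plus (best of 4, -4, 6, 1); Firm B gets 1.
- Tier2 → Firm A plays Value (best of -2, 9, -3, 2); Firm B gets 8.
- Tier3 → Firm A plays Plus (best of 6, -3, 7, 6); Firm B gets 1.
- Tier4 → Firm A plays Value (best of 1, 7, 5, -2); Firm B gets 0.
- Tier5 → Firm A plays Value (best of -1, 5, 4, 3); Firm B gets -5.
Maximizing over 1, 8, 1, 0, -5, Firm B chooses Tier2. Subgame-perfect outcome: (Value, Tier2) with payoffs (9, 8).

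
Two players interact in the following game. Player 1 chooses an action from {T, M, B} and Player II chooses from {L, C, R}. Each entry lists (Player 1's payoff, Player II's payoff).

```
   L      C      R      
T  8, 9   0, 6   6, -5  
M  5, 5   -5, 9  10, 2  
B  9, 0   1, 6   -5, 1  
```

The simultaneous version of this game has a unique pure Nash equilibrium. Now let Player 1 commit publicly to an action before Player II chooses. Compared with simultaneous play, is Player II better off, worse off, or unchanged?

better off

Player II best-responds to each possible Player 1 move:
- T: BR = L, leader payoff 8.
- M: BR = C, leader payoff -5.
- B: BR = C, leader payoff 1.
Among 8, -5, 1, the best is 8 at T. Subgame-perfect outcome: (T, L) with payoffs (8, 9).
Now find the simultaneous Nash equilibrium.
Player 1's best replies: L→B; C→B; R→M.
Player II's best replies: T→L; M→C; B→C.
The unique mutual best reply is (B, C), giving (1, 6).
Player II earns 9 sequentially versus 6 at the Nash outcome: better off.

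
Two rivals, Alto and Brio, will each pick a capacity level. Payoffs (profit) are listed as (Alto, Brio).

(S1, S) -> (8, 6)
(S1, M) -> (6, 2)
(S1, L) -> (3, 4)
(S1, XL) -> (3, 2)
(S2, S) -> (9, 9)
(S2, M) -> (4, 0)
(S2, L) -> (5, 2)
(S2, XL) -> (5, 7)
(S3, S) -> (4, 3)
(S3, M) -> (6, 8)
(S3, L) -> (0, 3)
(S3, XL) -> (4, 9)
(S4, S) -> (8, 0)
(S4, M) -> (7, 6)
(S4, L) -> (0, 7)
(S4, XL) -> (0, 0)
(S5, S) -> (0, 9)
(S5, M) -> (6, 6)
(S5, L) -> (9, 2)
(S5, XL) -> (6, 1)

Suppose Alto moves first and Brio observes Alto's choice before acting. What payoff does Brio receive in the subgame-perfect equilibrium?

Work backward from Brio's decision.
- S1: Brio compares 6, 2, 4, 2 and picks S; Alto would get 8.
- S2: Brio compares 9, 0, 2, 7 and picks S; Alto would get 9.
- S3: Brio compares 3, 8, 3, 9 and picks XL; Alto would get 4.
- S4: Brio compares 0, 6, 7, 0 and picks L; Alto would get 0.
- S5: Brio compares 9, 6, 2, 1 and picks S; Alto would get 0.
Among 8, 9, 4, 0, 0, the best is 9 at S2. Subgame-perfect outcome: (S2, S) with payoffs (9, 9).

9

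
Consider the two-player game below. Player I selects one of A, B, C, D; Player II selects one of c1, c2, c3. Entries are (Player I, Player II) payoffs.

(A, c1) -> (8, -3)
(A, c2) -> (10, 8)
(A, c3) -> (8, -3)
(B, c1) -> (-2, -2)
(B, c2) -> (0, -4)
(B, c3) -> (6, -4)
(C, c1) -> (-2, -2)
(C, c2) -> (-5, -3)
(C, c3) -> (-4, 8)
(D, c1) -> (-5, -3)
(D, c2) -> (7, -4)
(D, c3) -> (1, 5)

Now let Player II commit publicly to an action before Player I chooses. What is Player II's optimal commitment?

c2

Backward induction with Player II moving first.
- c1: BR = A, leader payoff -3.
- c2: BR = A, leader payoff 8.
- c3: BR = A, leader payoff -3.
Maximizing over -3, 8, -3, Player II chooses c2. Subgame-perfect outcome: (A, c2) with payoffs (10, 8).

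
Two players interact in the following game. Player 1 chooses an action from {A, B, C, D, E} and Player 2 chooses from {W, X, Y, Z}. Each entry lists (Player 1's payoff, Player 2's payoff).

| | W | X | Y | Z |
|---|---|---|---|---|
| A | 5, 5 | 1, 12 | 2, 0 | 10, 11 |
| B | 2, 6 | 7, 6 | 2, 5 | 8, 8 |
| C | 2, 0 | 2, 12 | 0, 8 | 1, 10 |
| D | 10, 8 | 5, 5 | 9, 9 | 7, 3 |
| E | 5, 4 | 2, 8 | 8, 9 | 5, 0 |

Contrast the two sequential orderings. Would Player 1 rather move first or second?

second

If Player 1 leads: Player 2's best replies are A→X, B→Z, C→X, D→Y, E→Y; Player 1's induced payoffs 1, 8, 2, 9, 8; outcome (D, Y), payoffs (9, 9).
If Player 2 leads: Player 1's best replies are W→D, X→B, Y→D, Z→A; Player 2's induced payoffs 8, 6, 9, 11; outcome (A, Z), payoffs (10, 11).
Player 1 gets 9 moving first and 10 moving second, so Player 1 prefers to move second.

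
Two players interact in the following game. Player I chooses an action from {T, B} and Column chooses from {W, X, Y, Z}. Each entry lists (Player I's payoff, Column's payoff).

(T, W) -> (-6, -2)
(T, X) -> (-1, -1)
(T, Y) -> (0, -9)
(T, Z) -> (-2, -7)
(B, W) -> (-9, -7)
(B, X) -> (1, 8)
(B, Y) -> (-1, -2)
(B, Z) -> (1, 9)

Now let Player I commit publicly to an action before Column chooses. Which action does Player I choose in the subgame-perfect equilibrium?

Column best-responds to each possible Player I move:
- T → Column plays X (best of -2, -1, -9, -7); Player I gets -1.
- B → Column plays Z (best of -7, 8, -2, 9); Player I gets 1.
Maximizing over -1, 1, Player I chooses B. Subgame-perfect outcome: (B, Z) with payoffs (1, 9).

B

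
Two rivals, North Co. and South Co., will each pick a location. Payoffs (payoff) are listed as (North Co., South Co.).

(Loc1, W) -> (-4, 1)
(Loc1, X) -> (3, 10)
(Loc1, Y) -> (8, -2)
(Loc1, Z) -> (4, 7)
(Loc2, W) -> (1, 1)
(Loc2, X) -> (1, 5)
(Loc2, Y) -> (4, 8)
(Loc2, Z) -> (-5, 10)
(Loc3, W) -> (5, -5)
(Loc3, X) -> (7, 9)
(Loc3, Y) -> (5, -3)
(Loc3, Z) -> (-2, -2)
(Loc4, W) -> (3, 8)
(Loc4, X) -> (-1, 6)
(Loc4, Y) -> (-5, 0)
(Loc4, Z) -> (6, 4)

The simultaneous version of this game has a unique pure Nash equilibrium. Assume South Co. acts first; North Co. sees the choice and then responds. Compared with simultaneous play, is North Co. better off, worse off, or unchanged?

Backward induction with South Co. moving first.
- W: North Co. compares -4, 1, 5, 3 and picks Loc3; South Co. would get -5.
- X: North Co. compares 3, 1, 7, -1 and picks Loc3; South Co. would get 9.
- Y: North Co. compares 8, 4, 5, -5 and picks Loc1; South Co. would get -2.
- Z: North Co. compares 4, -5, -2, 6 and picks Loc4; South Co. would get 4.
Maximizing over -5, 9, -2, 4, South Co. chooses X. Subgame-perfect outcome: (Loc3, X) with payoffs (7, 9).
Under simultaneous play:
North Co.'s best replies: W→Loc3; X→Loc3; Y→Loc1; Z→Loc4.
South Co.'s best replies: Loc1→X; Loc2→Z; Loc3→X; Loc4→W.
The unique mutual best reply is (Loc3, X), giving (7, 9).
North Co. earns 7 sequentially versus 7 at the Nash outcome: unchanged.

unchanged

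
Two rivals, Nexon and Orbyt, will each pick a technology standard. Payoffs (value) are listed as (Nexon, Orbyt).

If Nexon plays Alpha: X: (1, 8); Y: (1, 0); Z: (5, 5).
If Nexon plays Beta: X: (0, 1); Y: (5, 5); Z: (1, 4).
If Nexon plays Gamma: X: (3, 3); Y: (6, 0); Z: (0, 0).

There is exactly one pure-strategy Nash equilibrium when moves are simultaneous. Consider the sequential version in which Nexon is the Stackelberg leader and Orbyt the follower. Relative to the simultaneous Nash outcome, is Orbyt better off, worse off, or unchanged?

better off

Backward induction with Nexon moving first.
- Alpha → Orbyt plays X (best of 8, 0, 5); Nexon gets 1.
- Beta → Orbyt plays Y (best of 1, 5, 4); Nexon gets 5.
- Gamma → Orbyt plays X (best of 3, 0, 0); Nexon gets 3.
Nexon's induced payoffs are 1, 5, 3, so Nexon commits to Beta. Subgame-perfect outcome: (Beta, Y) with payoffs (5, 5).
Under simultaneous play:
Nexon's best replies: X→Gamma; Y→Gamma; Z→Alpha.
Orbyt's best replies: Alpha→X; Beta→Y; Gamma→X.
The unique mutual best reply is (Gamma, X), giving (3, 3).
Orbyt earns 5 sequentially versus 3 at the Nash outcome: better off.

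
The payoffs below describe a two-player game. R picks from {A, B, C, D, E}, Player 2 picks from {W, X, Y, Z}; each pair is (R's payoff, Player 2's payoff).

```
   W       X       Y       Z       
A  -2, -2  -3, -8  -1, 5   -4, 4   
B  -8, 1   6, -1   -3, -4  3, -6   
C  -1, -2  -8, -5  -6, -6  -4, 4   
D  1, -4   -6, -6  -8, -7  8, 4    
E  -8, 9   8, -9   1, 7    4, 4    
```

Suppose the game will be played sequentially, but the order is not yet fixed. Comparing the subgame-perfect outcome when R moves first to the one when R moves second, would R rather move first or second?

If R leads: Player 2's best replies are A→Y, B→W, C→Z, D→Z, E→W; R's induced payoffs -1, -8, -4, 8, -8; outcome (D, Z), payoffs (8, 4).
If Player 2 leads: R's best replies are W→D, X→E, Y→E, Z→D; Player 2's induced payoffs -4, -9, 7, 4; outcome (E, Y), payoffs (1, 7).
R gets 8 moving first and 1 moving second, so R prefers to move first.

first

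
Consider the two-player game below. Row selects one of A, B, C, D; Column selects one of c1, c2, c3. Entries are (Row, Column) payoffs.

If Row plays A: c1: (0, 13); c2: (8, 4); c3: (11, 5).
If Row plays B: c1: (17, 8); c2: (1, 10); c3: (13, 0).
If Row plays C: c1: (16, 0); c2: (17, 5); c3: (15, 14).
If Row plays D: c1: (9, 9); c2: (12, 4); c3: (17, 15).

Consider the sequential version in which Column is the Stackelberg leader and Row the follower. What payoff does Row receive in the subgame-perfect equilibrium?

Row best-responds to each possible Column move:
- c1: Row compares 0, 17, 16, 9 and picks B; Column would get 8.
- c2: Row compares 8, 1, 17, 12 and picks C; Column would get 5.
- c3: Row compares 11, 13, 15, 17 and picks D; Column would get 15.
Maximizing over 8, 5, 15, Column chooses c3. Subgame-perfect outcome: (D, c3) with payoffs (17, 15).

17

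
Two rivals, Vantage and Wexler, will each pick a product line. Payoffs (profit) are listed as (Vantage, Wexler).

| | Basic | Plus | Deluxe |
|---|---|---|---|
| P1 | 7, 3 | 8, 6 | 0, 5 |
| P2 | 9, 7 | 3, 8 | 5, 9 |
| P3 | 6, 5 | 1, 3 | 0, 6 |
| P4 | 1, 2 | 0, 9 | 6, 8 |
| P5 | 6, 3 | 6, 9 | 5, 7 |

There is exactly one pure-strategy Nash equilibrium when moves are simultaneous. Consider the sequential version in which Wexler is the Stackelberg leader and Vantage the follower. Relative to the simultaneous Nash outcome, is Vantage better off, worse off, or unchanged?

worse off

Backward induction with Wexler moving first.
- Basic: BR = P2, leader payoff 7.
- Plus: BR = P1, leader payoff 6.
- Deluxe: BR = P4, leader payoff 8.
Maximizing over 7, 6, 8, Wexler chooses Deluxe. Subgame-perfect outcome: (P4, Deluxe) with payoffs (6, 8).
Now find the simultaneous Nash equilibrium.
Vantage's best replies: Basic→P2; Plus→P1; Deluxe→P4.
Wexler's best replies: P1→Plus; P2→Deluxe; P3→Deluxe; P4→Plus; P5→Plus.
The unique mutual best reply is (P1, Plus), giving (8, 6).
Vantage earns 6 sequentially versus 8 at the Nash outcome: worse off.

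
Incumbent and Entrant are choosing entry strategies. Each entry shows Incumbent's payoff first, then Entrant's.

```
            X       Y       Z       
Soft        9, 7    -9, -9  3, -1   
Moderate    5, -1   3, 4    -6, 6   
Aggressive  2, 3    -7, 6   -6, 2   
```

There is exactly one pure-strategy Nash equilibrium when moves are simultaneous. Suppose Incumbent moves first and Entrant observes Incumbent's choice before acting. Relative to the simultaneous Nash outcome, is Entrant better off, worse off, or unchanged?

unchanged

Backward induction with Incumbent moving first.
- Soft: Entrant compares 7, -9, -1 and picks X; Incumbent would get 9.
- Moderate: Entrant compares -1, 4, 6 and picks Z; Incumbent would get -6.
- Aggressive: Entrant compares 3, 6, 2 and picks Y; Incumbent would get -7.
Incumbent's induced payoffs are 9, -6, -7, so Incumbent commits to Soft. Subgame-perfect outcome: (Soft, X) with payoffs (9, 7).
For the simultaneous game, intersect best replies.
Incumbent's best replies: X→Soft; Y→Moderate; Z→Soft.
Entrant's best replies: Soft→X; Moderate→Z; Aggressive→Y.
The unique mutual best reply is (Soft, X), giving (9, 7).
Entrant earns 7 sequentially versus 7 at the Nash outcome: unchanged.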